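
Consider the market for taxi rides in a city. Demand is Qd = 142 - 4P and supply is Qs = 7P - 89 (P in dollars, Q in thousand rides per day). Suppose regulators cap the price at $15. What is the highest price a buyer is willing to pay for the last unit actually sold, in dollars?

Equilibrium: 142 - 4P = 7P - 89, so 231 = 11P and P* = 21, Q* = 58.
Because the ceiling (15) lies below the market-clearing price, it is binding.
At P = 15: Qd = 142 - 4·15 = 82 and Qs = 7·15 - 89 = 16.
Only 16 units reach the market. On the demand curve, the marginal buyer's willingness to pay at Q = 16 is (142 - 16)/4 = 31.5.

31.5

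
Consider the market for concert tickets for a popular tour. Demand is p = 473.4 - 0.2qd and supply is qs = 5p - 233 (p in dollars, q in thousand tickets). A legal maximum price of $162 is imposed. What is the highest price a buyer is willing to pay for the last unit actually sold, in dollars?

Rearranging demand gives qd = 2367 - 5p. Setting quantity demanded equal to quantity supplied, 2367 - 5p = 5p - 233, gives p* = 260 and q* = 1067.
Since 162 < 260, the ceiling is binding.
At p = 162: qd = 2367 - 5·162 = 1557 and qs = 5·162 - 233 = 577.
Only 577 units reach the market. On the demand curve, the marginal buyer's willingness to pay at q = 577 is (2367 - 577)/5 = 358.

358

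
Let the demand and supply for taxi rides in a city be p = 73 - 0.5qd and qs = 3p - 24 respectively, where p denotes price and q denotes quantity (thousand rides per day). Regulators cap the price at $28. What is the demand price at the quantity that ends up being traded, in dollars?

Rearranging demand gives qd = 146 - 2p. In a free market, 146 - 2p = 3p - 24 gives the equilibrium p* = 34, q* = 78.
Because the ceiling (28) lies below the market-clearing price, it is binding.
At p = 28: qd = 146 - 2·28 = 90 and qs = 3·28 - 24 = 60.
Only 60 units reach the market. On the demand curve, the marginal buyer's willingness to pay at q = 60 is (146 - 60)/2 = 43.

43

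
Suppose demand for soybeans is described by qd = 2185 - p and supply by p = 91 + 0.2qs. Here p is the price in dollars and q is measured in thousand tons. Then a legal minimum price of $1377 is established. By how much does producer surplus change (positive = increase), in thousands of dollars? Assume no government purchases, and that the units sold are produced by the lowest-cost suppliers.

Rearranging supply gives qs = 5p - 455. Equilibrium: 2185 - p = 5p - 455, so 2640 = 6p and p* = 440, q* = 1745.
The floor of 1377 is above the equilibrium price 440, so it binds.
At p = 1377: qd = 2185 - 1377 = 808 and qs = 5·1377 - 455 = 6430.
Producer surplus without the control is ½ · (440 - 91) · 1745 = 304502.5.
With the floor, 808 units are sold at 1377. The supply price at q = 808 is 252.6, so PS = ½ · [(1377 - 91) + (1377 - 252.6)] · 808 = 973801.6.
Change in producer surplus = 973801.6 - 304502.5 = 669299.1.

669299.1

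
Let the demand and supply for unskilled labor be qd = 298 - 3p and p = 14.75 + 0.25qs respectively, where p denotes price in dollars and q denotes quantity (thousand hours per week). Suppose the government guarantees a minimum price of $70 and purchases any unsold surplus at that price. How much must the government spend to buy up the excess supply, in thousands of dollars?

Rearranging supply gives qs = 4p - 59. Without the control the market clears where 298 - 3p = 4p - 59, i.e. p* = 51 and q* = 145.
Since 70 > 51, the floor is binding.
At p = 70: qd = 298 - 3·70 = 88 and qs = 4·70 - 59 = 221.
Surplus = qs - qd = 133.
Government expenditure = surplus × support price = 133 × 70 = 9310.

9310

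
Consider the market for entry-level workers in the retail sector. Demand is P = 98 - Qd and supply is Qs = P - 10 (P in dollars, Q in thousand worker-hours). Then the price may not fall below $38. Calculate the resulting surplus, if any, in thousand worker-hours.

0

Rearranging demand gives Qd = 98 - P. Without the control the market clears where 98 - P = P - 10, i.e. P* = 54 and Q* = 44.
The floor of 38 is below the equilibrium price 54, so it is not binding; the market clears at P* = 54, Q* = 44.
Since the control does not bind, there is no surplus.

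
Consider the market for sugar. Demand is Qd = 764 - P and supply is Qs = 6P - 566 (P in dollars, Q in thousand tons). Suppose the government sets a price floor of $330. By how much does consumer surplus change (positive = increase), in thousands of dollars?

Without the control the market clears where 764 - P = 6P - 566, i.e. P* = 190 and Q* = 574.
The floor of 330 is above the equilibrium price 190, so it binds.
At P = 330: Qd = 764 - 330 = 434 and Qs = 6·330 - 566 = 1414.
Consumer surplus without the control is ½ · (764 - 190) · 574 = 164738.
With the floor, consumers buy 434 units at 330, so CS = ½ · (764 - 330) · 434 = 94178.
Change in consumer surplus = 94178 - 164738 = -70560.

-70560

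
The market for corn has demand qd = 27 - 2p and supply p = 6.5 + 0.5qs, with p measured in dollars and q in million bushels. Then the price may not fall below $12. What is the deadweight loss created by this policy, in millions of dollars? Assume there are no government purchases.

Rearranging supply gives qs = 2p - 13. Equilibrium: 27 - 2p = 2p - 13, so 40 = 4p and p* = 10, q* = 7.
The floor of 12 is above the equilibrium price 10, so it binds.
At p = 12: qd = 27 - 2·12 = 3 and qs = 2·12 - 13 = 11.
Quantity traded falls to 3. At q = 3 the demand price is (27 - 3)/2 = 12 and the supply price is (13 + 3)/2 = 8.
Deadweight loss = ½ · (12 - 8) · (7 - 3) = ½ · 4 · 4 = 8.

8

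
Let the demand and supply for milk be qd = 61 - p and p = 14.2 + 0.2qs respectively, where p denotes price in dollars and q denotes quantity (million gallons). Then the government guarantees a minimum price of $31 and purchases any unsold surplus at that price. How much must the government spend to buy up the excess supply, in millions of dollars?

1674

Rearranging supply gives qs = 5p - 71. Equilibrium: 61 - p = 5p - 71, so 132 = 6p and p* = 22, q* = 39.
Since 31 > 22, the floor is binding.
At p = 31: qd = 61 - 31 = 30 and qs = 5·31 - 71 = 84.
Surplus = qs - qd = 54.
Government expenditure = surplus × support price = 54 × 31 = 1674.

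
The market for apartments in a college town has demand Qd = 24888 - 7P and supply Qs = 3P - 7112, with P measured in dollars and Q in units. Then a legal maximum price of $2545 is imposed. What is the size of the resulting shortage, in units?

6550

Without the control the market clears where 24888 - 7P = 3P - 7112, i.e. P* = 3200 and Q* = 2488.
The ceiling of 2545 is below the equilibrium price 3200, so it binds.
At P = 2545: Qd = 24888 - 7·2545 = 7073 and Qs = 3·2545 - 7112 = 523.
Shortage = Qd - Qs = 7073 - 523 = 6550.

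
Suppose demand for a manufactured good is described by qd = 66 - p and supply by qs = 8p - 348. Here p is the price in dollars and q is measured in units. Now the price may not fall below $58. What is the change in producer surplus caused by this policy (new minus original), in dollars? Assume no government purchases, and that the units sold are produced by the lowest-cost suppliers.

87

Setting quantity demanded equal to quantity supplied, 66 - p = 8p - 348, gives p* = 46 and q* = 20.
Since 58 > 46, the floor is binding.
At p = 58: qd = 66 - 58 = 8 and qs = 8·58 - 348 = 116.
Producer surplus without the control is ½ · (46 - 43.5) · 20 = 25.
With the floor, 8 units are sold at 58. The supply price at q = 8 is 44.5, so PS = ½ · [(58 - 43.5) + (58 - 44.5)] · 8 = 112.
Change in producer surplus = 112 - 25 = 87.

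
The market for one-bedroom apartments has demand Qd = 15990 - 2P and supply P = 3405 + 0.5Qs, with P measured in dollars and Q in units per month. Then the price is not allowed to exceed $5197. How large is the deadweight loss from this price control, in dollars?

Rearranging supply gives Qs = 2P - 6810. Without the control the market clears where 15990 - 2P = 2P - 6810, i.e. P* = 5700 and Q* = 4590.
Because the ceiling (5197) lies below the market-clearing price, it is binding.
At P = 5197: Qd = 15990 - 2·5197 = 5596 and Qs = 2·5197 - 6810 = 3584.
Quantity traded falls to 3584. At Q = 3584 the demand price is (15990 - 3584)/2 = 6203 and the supply price is (6810 + 3584)/2 = 5197.
Deadweight loss = ½ · (6203 - 5197) · (4590 - 3584) = ½ · 1006 · 1006 = 506018.

506018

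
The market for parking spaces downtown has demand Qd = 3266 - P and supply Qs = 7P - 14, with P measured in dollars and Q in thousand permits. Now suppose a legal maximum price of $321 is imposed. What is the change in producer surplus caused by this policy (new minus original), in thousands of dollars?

Equilibrium: 3266 - P = 7P - 14, so 3280 = 8P and P* = 410, Q* = 2856.
The ceiling of 321 is below the equilibrium price 410, so it binds.
At P = 321: Qd = 3266 - 321 = 2945 and Qs = 7·321 - 14 = 2233.
Producer surplus without the control is ½ · (410 - 2) · 2856 = 582624.
With the ceiling, producers sell 2233 units at 321, so PS = ½ · (321 - 2) · 2233 = 356163.5.
Change in producer surplus = 356163.5 - 582624 = -226460.5.

-226460.5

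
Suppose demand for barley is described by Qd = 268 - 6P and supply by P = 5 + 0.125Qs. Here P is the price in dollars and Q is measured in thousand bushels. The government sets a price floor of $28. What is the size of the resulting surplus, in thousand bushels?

84

Rearranging supply gives Qs = 8P - 40. Equilibrium: 268 - 6P = 8P - 40, so 308 = 14P and P* = 22, Q* = 136.
Since 28 > 22, the floor is binding.
At P = 28: Qd = 268 - 6·28 = 100 and Qs = 8·28 - 40 = 184.
Surplus = Qs - Qd = 184 - 100 = 84.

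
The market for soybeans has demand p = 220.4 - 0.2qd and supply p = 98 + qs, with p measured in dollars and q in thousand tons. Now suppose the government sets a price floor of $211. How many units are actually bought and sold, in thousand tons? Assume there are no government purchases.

47

Rearranging demand gives qd = 1102 - 5p; rearranging supply gives qs = p - 98. Equilibrium: 1102 - 5p = p - 98, so 1200 = 6p and p* = 200, q* = 102.
Because the floor (211) lies above the market-clearing price, it is binding.
At p = 211: qd = 1102 - 5·211 = 47 and qs = 211 - 98 = 113.
The quantity actually transacted is the short side, demand: 47.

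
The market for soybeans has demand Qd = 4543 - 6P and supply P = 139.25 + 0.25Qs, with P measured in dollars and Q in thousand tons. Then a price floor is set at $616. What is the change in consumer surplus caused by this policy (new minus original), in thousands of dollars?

-123490

Rearranging supply gives Qs = 4P - 557. Without the control the market clears where 4543 - 6P = 4P - 557, i.e. P* = 510 and Q* = 1483.
Because the floor (616) lies above the market-clearing price, it is binding.
At P = 616: Qd = 4543 - 6·616 = 847 and Qs = 4·616 - 557 = 1907.
Consumer surplus without the control is ½ · (4543/6 - 510) · 1483 = 2199289/12.
With the floor, consumers buy 847 units at 616, so CS = ½ · (4543/6 - 616) · 847 = 717409/12.
Change in consumer surplus = 717409/12 - 2199289/12 = -123490.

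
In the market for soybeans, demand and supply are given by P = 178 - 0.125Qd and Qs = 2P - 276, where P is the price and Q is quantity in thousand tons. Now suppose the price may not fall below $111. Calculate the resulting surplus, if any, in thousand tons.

Rearranging demand gives Qd = 1424 - 8P. In a free market, 1424 - 8P = 2P - 276 gives the equilibrium P* = 170, Q* = 64.
The floor of 111 is below the equilibrium price 170, so it is not binding; the market clears at P* = 170, Q* = 64.
Since the control does not bind, there is no surplus.

0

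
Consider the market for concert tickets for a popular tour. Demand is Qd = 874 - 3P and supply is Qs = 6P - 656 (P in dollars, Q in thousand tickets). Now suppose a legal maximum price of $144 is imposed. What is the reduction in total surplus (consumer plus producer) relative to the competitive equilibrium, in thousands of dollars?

6084

Without the control the market clears where 874 - 3P = 6P - 656, i.e. P* = 170 and Q* = 364.
The ceiling of 144 is below the equilibrium price 170, so it binds.
At P = 144: Qd = 874 - 3·144 = 442 and Qs = 6·144 - 656 = 208.
Quantity traded falls to 208. At Q = 208 the demand price is (874 - 208)/3 = 222 and the supply price is (656 + 208)/6 = 144.
Deadweight loss = ½ · (222 - 144) · (364 - 208) = ½ · 78 · 156 = 6084.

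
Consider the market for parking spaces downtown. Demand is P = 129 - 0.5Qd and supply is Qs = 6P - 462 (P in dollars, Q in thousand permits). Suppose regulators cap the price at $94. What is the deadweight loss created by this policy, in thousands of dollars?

Rearranging demand gives Qd = 258 - 2P. In a free market, 258 - 2P = 6P - 462 gives the equilibrium P* = 90, Q* = 78.
The ceiling of 94 is above the equilibrium price 90, so it is not binding; the market clears at P* = 90, Q* = 78.
Since the control does not bind, no trades are prevented and deadweight loss is zero.

0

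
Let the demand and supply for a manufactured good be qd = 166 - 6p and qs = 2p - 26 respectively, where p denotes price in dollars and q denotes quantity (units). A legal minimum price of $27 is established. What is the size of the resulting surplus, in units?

In a free market, 166 - 6p = 2p - 26 gives the equilibrium p* = 24, q* = 22.
Because the floor (27) lies above the market-clearing price, it is binding.
At p = 27: qd = 166 - 6·27 = 4 and qs = 2·27 - 26 = 28.
Surplus = qs - qd = 28 - 4 = 24.

24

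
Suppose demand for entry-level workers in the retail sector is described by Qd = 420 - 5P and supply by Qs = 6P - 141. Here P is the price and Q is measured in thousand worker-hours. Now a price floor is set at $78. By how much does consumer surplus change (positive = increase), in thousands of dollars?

Setting quantity demanded equal to quantity supplied, 420 - 5P = 6P - 141, gives P* = 51 and Q* = 165.
Because the floor (78) lies above the market-clearing price, it is binding.
At P = 78: Qd = 420 - 5·78 = 30 and Qs = 6·78 - 141 = 327.
Consumer surplus without the control is ½ · (84 - 51) · 165 = 2722.5.
With the floor, consumers buy 30 units at 78, so CS = ½ · (84 - 78) · 30 = 90.
Change in consumer surplus = 90 - 2722.5 = -2632.5.

-2632.5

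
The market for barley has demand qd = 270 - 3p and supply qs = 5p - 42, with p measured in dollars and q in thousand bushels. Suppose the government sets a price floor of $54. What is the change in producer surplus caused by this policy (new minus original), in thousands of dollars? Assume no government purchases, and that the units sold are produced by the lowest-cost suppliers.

In a free market, 270 - 3p = 5p - 42 gives the equilibrium p* = 39, q* = 153.
Because the floor (54) lies above the market-clearing price, it is binding.
At p = 54: qd = 270 - 3·54 = 108 and qs = 5·54 - 42 = 228.
Producer surplus without the control is ½ · (39 - 8.4) · 153 = 2340.9.
With the floor, 108 units are sold at 54. The supply price at q = 108 is 30, so PS = ½ · [(54 - 8.4) + (54 - 30)] · 108 = 3758.4.
Change in producer surplus = 3758.4 - 2340.9 = 1417.5.

1417.5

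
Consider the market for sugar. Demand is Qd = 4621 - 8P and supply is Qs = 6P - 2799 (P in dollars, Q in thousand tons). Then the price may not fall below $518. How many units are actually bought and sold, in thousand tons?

381

Equilibrium: 4621 - 8P = 6P - 2799, so 7420 = 14P and P* = 530, Q* = 381.
Since 518 is below P* = 530, the floor does not bind and the free-market outcome prevails.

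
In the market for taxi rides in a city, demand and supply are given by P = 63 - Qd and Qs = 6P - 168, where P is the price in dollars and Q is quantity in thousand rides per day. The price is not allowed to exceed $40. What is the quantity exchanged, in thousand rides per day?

30

Rearranging demand gives Qd = 63 - P. Without the control the market clears where 63 - P = 6P - 168, i.e. P* = 33 and Q* = 30.
Since 40 is above P* = 33, the ceiling does not bind and the free-market outcome prevails.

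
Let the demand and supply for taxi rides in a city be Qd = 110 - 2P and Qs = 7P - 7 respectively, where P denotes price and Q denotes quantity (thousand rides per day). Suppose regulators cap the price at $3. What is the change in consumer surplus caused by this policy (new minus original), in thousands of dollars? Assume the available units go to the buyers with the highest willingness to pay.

In a free market, 110 - 2P = 7P - 7 gives the equilibrium P* = 13, Q* = 84.
Because the ceiling (3) lies below the market-clearing price, it is binding.
At P = 3: Qd = 110 - 2·3 = 104 and Qs = 7·3 - 7 = 14.
Consumer surplus without the control is ½ · (55 - 13) · 84 = 1764.
With the ceiling, 14 units are sold at 3 (assume they go to the highest-value buyers). The demand price at Q = 14 is 48, so CS = ½ · [(55 - 3) + (48 - 3)] · 14 = 679.
Change in consumer surplus = 679 - 1764 = -1085.

-1085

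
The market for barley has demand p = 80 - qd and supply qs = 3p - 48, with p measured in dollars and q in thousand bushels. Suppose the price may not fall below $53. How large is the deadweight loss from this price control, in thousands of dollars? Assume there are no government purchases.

Rearranging demand gives qd = 80 - p. Without the control the market clears where 80 - p = 3p - 48, i.e. p* = 32 and q* = 48.
The floor of 53 is above the equilibrium price 32, so it binds.
At p = 53: qd = 80 - 53 = 27 and qs = 3·53 - 48 = 111.
Quantity traded falls to 27. At q = 27 the demand price is 80 - 27 = 53 and the supply price is (48 + 27)/3 = 25.
Deadweight loss = ½ · (53 - 25) · (48 - 27) = ½ · 28 · 21 = 294.

294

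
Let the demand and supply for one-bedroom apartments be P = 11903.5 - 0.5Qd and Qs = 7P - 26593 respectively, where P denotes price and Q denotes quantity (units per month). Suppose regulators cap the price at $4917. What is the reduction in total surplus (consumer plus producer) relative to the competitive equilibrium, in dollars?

7347201.75

Rearranging demand gives Qd = 23807 - 2P. Without the control the market clears where 23807 - 2P = 7P - 26593, i.e. P* = 5600 and Q* = 12607.
Because the ceiling (4917) lies below the market-clearing price, it is binding.
At P = 4917: Qd = 23807 - 2·4917 = 13973 and Qs = 7·4917 - 26593 = 7826.
Quantity traded falls to 7826. At Q = 7826 the demand price is (23807 - 7826)/2 = 7990.5 and the supply price is (26593 + 7826)/7 = 4917.
Deadweight loss = ½ · (7990.5 - 4917) · (12607 - 7826) = ½ · 3073.5 · 4781 = 7347201.75.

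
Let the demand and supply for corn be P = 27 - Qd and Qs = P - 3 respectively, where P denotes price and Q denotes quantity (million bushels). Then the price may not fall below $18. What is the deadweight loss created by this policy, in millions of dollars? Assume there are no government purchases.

Rearranging demand gives Qd = 27 - P. Equilibrium: 27 - P = P - 3, so 30 = 2P and P* = 15, Q* = 12.
The floor of 18 is above the equilibrium price 15, so it binds.
At P = 18: Qd = 27 - 18 = 9 and Qs = 18 - 3 = 15.
Quantity traded falls to 9. At Q = 9 the demand price is 27 - 9 = 18 and the supply price is 3 + 9 = 12.
Deadweight loss = ½ · (18 - 12) · (12 - 9) = ½ · 6 · 3 = 9.

9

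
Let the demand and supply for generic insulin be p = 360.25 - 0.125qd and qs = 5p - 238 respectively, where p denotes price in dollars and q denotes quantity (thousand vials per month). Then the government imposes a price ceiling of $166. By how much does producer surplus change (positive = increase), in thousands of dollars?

-57498

Rearranging demand gives qd = 2882 - 8p. Equilibrium: 2882 - 8p = 5p - 238, so 3120 = 13p and p* = 240, q* = 962.
Because the ceiling (166) lies below the market-clearing price, it is binding.
At p = 166: qd = 2882 - 8·166 = 1554 and qs = 5·166 - 238 = 592.
Producer surplus without the control is ½ · (240 - 47.6) · 962 = 92544.4.
With the ceiling, producers sell 592 units at 166, so PS = ½ · (166 - 47.6) · 592 = 35046.4.
Change in producer surplus = 35046.4 - 92544.4 = -57498.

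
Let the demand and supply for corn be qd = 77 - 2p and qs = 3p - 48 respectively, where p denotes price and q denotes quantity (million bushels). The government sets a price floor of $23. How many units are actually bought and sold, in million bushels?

In a free market, 77 - 2p = 3p - 48 gives the equilibrium p* = 25, q* = 27.
Since 23 is below p* = 25, the floor does not bind and the free-market outcome prevails.

27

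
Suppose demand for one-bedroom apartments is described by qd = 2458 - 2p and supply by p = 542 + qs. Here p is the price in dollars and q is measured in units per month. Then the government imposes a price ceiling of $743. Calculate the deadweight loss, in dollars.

Rearranging supply gives qs = p - 542. Equilibrium: 2458 - 2p = p - 542, so 3000 = 3p and p* = 1000, q* = 458.
Because the ceiling (743) lies below the market-clearing price, it is binding.
At p = 743: qd = 2458 - 2·743 = 972 and qs = 743 - 542 = 201.
Quantity traded falls to 201. At q = 201 the demand price is (2458 - 201)/2 = 1128.5 and the supply price is 542 + 201 = 743.
Deadweight loss = ½ · (1128.5 - 743) · (458 - 201) = ½ · 385.5 · 257 = 49536.75.

49536.75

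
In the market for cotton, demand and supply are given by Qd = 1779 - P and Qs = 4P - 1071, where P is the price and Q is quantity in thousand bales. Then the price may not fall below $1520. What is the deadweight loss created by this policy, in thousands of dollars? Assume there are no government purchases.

564062.5

Equilibrium: 1779 - P = 4P - 1071, so 2850 = 5P and P* = 570, Q* = 1209.
Because the floor (1520) lies above the market-clearing price, it is binding.
At P = 1520: Qd = 1779 - 1520 = 259 and Qs = 4·1520 - 1071 = 5009.
Quantity traded falls to 259. At Q = 259 the demand price is 1779 - 259 = 1520 and the supply price is (1071 + 259)/4 = 332.5.
Deadweight loss = ½ · (1520 - 332.5) · (1209 - 259) = ½ · 1187.5 · 950 = 564062.5.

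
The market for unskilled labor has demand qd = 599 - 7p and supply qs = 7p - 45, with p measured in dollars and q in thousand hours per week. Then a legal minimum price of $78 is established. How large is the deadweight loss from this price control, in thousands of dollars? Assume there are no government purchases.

7168

Setting quantity demanded equal to quantity supplied, 599 - 7p = 7p - 45, gives p* = 46 and q* = 277.
Since 78 > 46, the floor is binding.
At p = 78: qd = 599 - 7·78 = 53 and qs = 7·78 - 45 = 501.
Quantity traded falls to 53. At q = 53 the demand price is (599 - 53)/7 = 78 and the supply price is (45 + 53)/7 = 14.
Deadweight loss = ½ · (78 - 14) · (277 - 53) = ½ · 64 · 224 = 7168.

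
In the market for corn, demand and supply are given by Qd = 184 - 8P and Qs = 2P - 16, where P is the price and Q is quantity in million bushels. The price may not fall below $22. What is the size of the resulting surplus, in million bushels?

20

Equilibrium: 184 - 8P = 2P - 16, so 200 = 10P and P* = 20, Q* = 24.
Because the floor (22) lies above the market-clearing price, it is binding.
At P = 22: Qd = 184 - 8·22 = 8 and Qs = 2·22 - 16 = 28.
Surplus = Qs - Qd = 28 - 8 = 20.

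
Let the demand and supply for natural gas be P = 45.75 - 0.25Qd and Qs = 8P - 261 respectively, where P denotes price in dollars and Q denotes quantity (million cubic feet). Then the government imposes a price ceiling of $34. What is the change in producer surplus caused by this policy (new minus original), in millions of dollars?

-69

Rearranging demand gives Qd = 183 - 4P. Equilibrium: 183 - 4P = 8P - 261, so 444 = 12P and P* = 37, Q* = 35.
The ceiling of 34 is below the equilibrium price 37, so it binds.
At P = 34: Qd = 183 - 4·34 = 47 and Qs = 8·34 - 261 = 11.
Producer surplus without the control is ½ · (37 - 32.625) · 35 = 76.5625.
With the ceiling, producers sell 11 units at 34, so PS = ½ · (34 - 32.625) · 11 = 7.5625.
Change in producer surplus = 7.5625 - 76.5625 = -69.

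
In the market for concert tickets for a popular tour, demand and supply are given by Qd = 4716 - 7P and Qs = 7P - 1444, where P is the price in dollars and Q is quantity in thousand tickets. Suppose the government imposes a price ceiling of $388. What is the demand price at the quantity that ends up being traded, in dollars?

Setting quantity demanded equal to quantity supplied, 4716 - 7P = 7P - 1444, gives P* = 440 and Q* = 1636.
Since 388 < 440, the ceiling is binding.
At P = 388: Qd = 4716 - 7·388 = 2000 and Qs = 7·388 - 1444 = 1272.
Only 1272 units reach the market. On the demand curve, the marginal buyer's willingness to pay at Q = 1272 is (4716 - 1272)/7 = 492.

492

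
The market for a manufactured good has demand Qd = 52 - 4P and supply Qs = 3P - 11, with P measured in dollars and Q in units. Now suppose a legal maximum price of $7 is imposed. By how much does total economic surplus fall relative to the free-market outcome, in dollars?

10.5

Without the control the market clears where 52 - 4P = 3P - 11, i.e. P* = 9 and Q* = 16.
Because the ceiling (7) lies below the market-clearing price, it is binding.
At P = 7: Qd = 52 - 4·7 = 24 and Qs = 3·7 - 11 = 10.
Quantity traded falls to 10. At Q = 10 the demand price is (52 - 10)/4 = 10.5 and the supply price is (11 + 10)/3 = 7.
Deadweight loss = ½ · (10.5 - 7) · (16 - 10) = ½ · 3.5 · 6 = 10.5.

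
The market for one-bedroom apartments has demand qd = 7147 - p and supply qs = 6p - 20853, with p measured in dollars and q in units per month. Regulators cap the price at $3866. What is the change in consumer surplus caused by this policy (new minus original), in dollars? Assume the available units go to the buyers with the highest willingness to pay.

-9246

Without the control the market clears where 7147 - p = 6p - 20853, i.e. p* = 4000 and q* = 3147.
Because the ceiling (3866) lies below the market-clearing price, it is binding.
At p = 3866: qd = 7147 - 3866 = 3281 and qs = 6·3866 - 20853 = 2343.
Consumer surplus without the control is ½ · (7147 - 4000) · 3147 = 4951804.5.
With the ceiling, 2343 units are sold at 3866 (assume they go to the highest-value buyers). The demand price at q = 2343 is 4804, so CS = ½ · [(7147 - 3866) + (4804 - 3866)] · 2343 = 4942558.5.
Change in consumer surplus = 4942558.5 - 4951804.5 = -9246.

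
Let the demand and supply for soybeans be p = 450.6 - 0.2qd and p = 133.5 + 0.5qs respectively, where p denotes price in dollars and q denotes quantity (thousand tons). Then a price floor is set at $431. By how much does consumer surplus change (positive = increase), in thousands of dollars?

-19560.5

Rearranging demand gives qd = 2253 - 5p; rearranging supply gives qs = 2p - 267. Equilibrium: 2253 - 5p = 2p - 267, so 2520 = 7p and p* = 360, q* = 453.
The floor of 431 is above the equilibrium price 360, so it binds.
At p = 431: qd = 2253 - 5·431 = 98 and qs = 2·431 - 267 = 595.
Consumer surplus without the control is ½ · (450.6 - 360) · 453 = 20520.9.
With the floor, consumers buy 98 units at 431, so CS = ½ · (450.6 - 431) · 98 = 960.4.
Change in consumer surplus = 960.4 - 20520.9 = -19560.5.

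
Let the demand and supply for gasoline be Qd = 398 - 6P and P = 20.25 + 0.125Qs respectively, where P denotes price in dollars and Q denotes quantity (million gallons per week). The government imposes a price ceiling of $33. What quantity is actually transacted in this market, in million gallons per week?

102

Rearranging supply gives Qs = 8P - 162. In a free market, 398 - 6P = 8P - 162 gives the equilibrium P* = 40, Q* = 158.
Since 33 < 40, the ceiling is binding.
At P = 33: Qd = 398 - 6·33 = 200 and Qs = 8·33 - 162 = 102.
The quantity actually transacted is the short side, supply: 102.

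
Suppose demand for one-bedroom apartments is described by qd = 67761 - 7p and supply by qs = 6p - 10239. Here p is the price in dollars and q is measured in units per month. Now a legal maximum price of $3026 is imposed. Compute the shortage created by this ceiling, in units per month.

In a free market, 67761 - 7p = 6p - 10239 gives the equilibrium p* = 6000, q* = 25761.
Since 3026 < 6000, the ceiling is binding.
At p = 3026: qd = 67761 - 7·3026 = 46579 and qs = 6·3026 - 10239 = 7917.
Shortage = qd - qs = 46579 - 7917 = 38662.

38662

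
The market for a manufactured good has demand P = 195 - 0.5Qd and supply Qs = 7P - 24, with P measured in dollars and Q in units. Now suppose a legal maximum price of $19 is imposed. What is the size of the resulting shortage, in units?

243

Rearranging demand gives Qd = 390 - 2P. Setting quantity demanded equal to quantity supplied, 390 - 2P = 7P - 24, gives P* = 46 and Q* = 298.
Since 19 < 46, the ceiling is binding.
At P = 19: Qd = 390 - 2·19 = 352 and Qs = 7·19 - 24 = 109.
Shortage = Qd - Qs = 352 - 109 = 243.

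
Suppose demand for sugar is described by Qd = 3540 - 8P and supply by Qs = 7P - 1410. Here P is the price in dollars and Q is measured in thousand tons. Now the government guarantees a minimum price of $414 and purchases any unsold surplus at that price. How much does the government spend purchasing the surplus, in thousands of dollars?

521640

Setting quantity demanded equal to quantity supplied, 3540 - 8P = 7P - 1410, gives P* = 330 and Q* = 900.
The floor of 414 is above the equilibrium price 330, so it binds.
At P = 414: Qd = 3540 - 8·414 = 228 and Qs = 7·414 - 1410 = 1488.
Surplus = Qs - Qd = 1260.
Government expenditure = surplus × support price = 1260 × 414 = 521640.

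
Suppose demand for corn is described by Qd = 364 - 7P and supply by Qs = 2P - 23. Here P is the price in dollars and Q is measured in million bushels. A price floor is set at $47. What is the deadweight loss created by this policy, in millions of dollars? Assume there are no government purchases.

252

Setting quantity demanded equal to quantity supplied, 364 - 7P = 2P - 23, gives P* = 43 and Q* = 63.
The floor of 47 is above the equilibrium price 43, so it binds.
At P = 47: Qd = 364 - 7·47 = 35 and Qs = 2·47 - 23 = 71.
Quantity traded falls to 35. At Q = 35 the demand price is (364 - 35)/7 = 47 and the supply price is (23 + 35)/2 = 29.
Deadweight loss = ½ · (47 - 29) · (63 - 35) = ½ · 18 · 28 = 252.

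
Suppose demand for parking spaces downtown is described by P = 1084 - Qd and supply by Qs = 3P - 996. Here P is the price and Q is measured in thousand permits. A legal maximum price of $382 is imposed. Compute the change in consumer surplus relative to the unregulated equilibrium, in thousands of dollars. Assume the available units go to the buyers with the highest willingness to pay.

Rearranging demand gives Qd = 1084 - P. Without the control the market clears where 1084 - P = 3P - 996, i.e. P* = 520 and Q* = 564.
The ceiling of 382 is below the equilibrium price 520, so it binds.
At P = 382: Qd = 1084 - 382 = 702 and Qs = 3·382 - 996 = 150.
Consumer surplus without the control is ½ · (1084 - 520) · 564 = 159048.
With the ceiling, 150 units are sold at 382 (assume they go to the highest-value buyers). The demand price at Q = 150 is 934, so CS = ½ · [(1084 - 382) + (934 - 382)] · 150 = 94050.
Change in consumer surplus = 94050 - 159048 = -64998.

-64998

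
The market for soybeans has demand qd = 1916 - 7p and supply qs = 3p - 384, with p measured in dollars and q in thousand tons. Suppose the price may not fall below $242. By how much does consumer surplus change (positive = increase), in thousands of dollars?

-3168

Setting quantity demanded equal to quantity supplied, 1916 - 7p = 3p - 384, gives p* = 230 and q* = 306.
The floor of 242 is above the equilibrium price 230, so it binds.
At p = 242: qd = 1916 - 7·242 = 222 and qs = 3·242 - 384 = 342.
Consumer surplus without the control is ½ · (1916/7 - 230) · 306 = 46818/7.
With the floor, consumers buy 222 units at 242, so CS = ½ · (1916/7 - 242) · 222 = 24642/7.
Change in consumer surplus = 24642/7 - 46818/7 = -3168.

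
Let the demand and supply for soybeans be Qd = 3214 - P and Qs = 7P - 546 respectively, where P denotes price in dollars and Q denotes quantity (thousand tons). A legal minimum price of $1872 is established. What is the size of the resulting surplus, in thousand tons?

11216

Without the control the market clears where 3214 - P = 7P - 546, i.e. P* = 470 and Q* = 2744.
Because the floor (1872) lies above the market-clearing price, it is binding.
At P = 1872: Qd = 3214 - 1872 = 1342 and Qs = 7·1872 - 546 = 12558.
Surplus = Qs - Qd = 12558 - 1342 = 11216.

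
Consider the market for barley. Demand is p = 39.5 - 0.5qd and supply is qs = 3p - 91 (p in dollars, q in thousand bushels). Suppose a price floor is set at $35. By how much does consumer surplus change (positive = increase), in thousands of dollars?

Rearranging demand gives qd = 79 - 2p. Equilibrium: 79 - 2p = 3p - 91, so 170 = 5p and p* = 34, q* = 11.
The floor of 35 is above the equilibrium price 34, so it binds.
At p = 35: qd = 79 - 2·35 = 9 and qs = 3·35 - 91 = 14.
Consumer surplus without the control is ½ · (39.5 - 34) · 11 = 30.25.
With the floor, consumers buy 9 units at 35, so CS = ½ · (39.5 - 35) · 9 = 20.25.
Change in consumer surplus = 20.25 - 30.25 = -10.

-10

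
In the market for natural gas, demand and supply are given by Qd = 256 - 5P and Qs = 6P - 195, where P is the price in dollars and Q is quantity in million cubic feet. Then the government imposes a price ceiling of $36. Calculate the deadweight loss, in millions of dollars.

165

Setting quantity demanded equal to quantity supplied, 256 - 5P = 6P - 195, gives P* = 41 and Q* = 51.
Because the ceiling (36) lies below the market-clearing price, it is binding.
At P = 36: Qd = 256 - 5·36 = 76 and Qs = 6·36 - 195 = 21.
Quantity traded falls to 21. At Q = 21 the demand price is (256 - 21)/5 = 47 and the supply price is (195 + 21)/6 = 36.
Deadweight loss = ½ · (47 - 36) · (51 - 21) = ½ · 11 · 30 = 165.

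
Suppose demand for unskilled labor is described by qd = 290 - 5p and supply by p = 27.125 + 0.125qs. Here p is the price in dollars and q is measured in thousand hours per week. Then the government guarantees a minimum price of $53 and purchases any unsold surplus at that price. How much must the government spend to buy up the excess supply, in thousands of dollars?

Rearranging supply gives qs = 8p - 217. Setting quantity demanded equal to quantity supplied, 290 - 5p = 8p - 217, gives p* = 39 and q* = 95.
Because the floor (53) lies above the market-clearing price, it is binding.
At p = 53: qd = 290 - 5·53 = 25 and qs = 8·53 - 217 = 207.
Surplus = qs - qd = 182.
Government expenditure = surplus × support price = 182 × 53 = 9646.

9646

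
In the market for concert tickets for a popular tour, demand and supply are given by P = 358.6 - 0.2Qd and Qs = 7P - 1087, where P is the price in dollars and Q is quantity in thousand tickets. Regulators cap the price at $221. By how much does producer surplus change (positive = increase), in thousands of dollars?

Rearranging demand gives Qd = 1793 - 5P. Equilibrium: 1793 - 5P = 7P - 1087, so 2880 = 12P and P* = 240, Q* = 593.
Because the ceiling (221) lies below the market-clearing price, it is binding.
At P = 221: Qd = 1793 - 5·221 = 688 and Qs = 7·221 - 1087 = 460.
Producer surplus without the control is ½ · (240 - 1087/7) · 593 = 351649/14.
With the ceiling, producers sell 460 units at 221, so PS = ½ · (221 - 1087/7) · 460 = 105800/7.
Change in producer surplus = 105800/7 - 351649/14 = -10003.5.

-10003.5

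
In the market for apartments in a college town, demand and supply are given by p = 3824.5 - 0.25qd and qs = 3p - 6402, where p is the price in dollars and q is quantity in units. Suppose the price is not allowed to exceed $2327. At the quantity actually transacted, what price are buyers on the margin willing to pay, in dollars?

Rearranging demand gives qd = 15298 - 4p. Setting quantity demanded equal to quantity supplied, 15298 - 4p = 3p - 6402, gives p* = 3100 and q* = 2898.
Since 2327 < 3100, the ceiling is binding.
At p = 2327: qd = 15298 - 4·2327 = 5990 and qs = 3·2327 - 6402 = 579.
Only 579 units reach the market. On the demand curve, the marginal buyer's willingness to pay at q = 579 is (15298 - 579)/4 = 3679.75.

3679.75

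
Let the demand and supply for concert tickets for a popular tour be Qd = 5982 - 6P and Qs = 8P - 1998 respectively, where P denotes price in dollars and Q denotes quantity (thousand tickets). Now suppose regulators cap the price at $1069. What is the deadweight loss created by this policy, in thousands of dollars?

0

Setting quantity demanded equal to quantity supplied, 5982 - 6P = 8P - 1998, gives P* = 570 and Q* = 2562.
The ceiling of 1069 is above the equilibrium price 570, so it is not binding; the market clears at P* = 570, Q* = 2562.
Since the control does not bind, no trades are prevented and deadweight loss is zero.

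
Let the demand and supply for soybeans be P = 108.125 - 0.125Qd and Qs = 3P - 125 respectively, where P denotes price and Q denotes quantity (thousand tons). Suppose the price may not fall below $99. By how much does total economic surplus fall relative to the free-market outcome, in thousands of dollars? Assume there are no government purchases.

1188

Rearranging demand gives Qd = 865 - 8P. In a free market, 865 - 8P = 3P - 125 gives the equilibrium P* = 90, Q* = 145.
Since 99 > 90, the floor is binding.
At P = 99: Qd = 865 - 8·99 = 73 and Qs = 3·99 - 125 = 172.
Quantity traded falls to 73. At Q = 73 the demand price is (865 - 73)/8 = 99 and the supply price is (125 + 73)/3 = 66.
Deadweight loss = ½ · (99 - 66) · (145 - 73) = ½ · 33 · 72 = 1188.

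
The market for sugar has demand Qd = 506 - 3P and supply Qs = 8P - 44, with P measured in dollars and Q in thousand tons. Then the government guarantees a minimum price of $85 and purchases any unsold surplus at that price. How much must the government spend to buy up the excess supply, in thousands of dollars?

32725

Equilibrium: 506 - 3P = 8P - 44, so 550 = 11P and P* = 50, Q* = 356.
The floor of 85 is above the equilibrium price 50, so it binds.
At P = 85: Qd = 506 - 3·85 = 251 and Qs = 8·85 - 44 = 636.
Surplus = Qs - Qd = 385.
Government expenditure = surplus × support price = 385 × 85 = 32725.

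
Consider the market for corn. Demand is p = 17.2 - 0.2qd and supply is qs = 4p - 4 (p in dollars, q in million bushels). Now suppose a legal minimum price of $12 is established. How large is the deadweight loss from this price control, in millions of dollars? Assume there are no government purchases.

22.5

Rearranging demand gives qd = 86 - 5p. Setting quantity demanded equal to quantity supplied, 86 - 5p = 4p - 4, gives p* = 10 and q* = 36.
Since 12 > 10, the floor is binding.
At p = 12: qd = 86 - 5·12 = 26 and qs = 4·12 - 4 = 44.
Quantity traded falls to 26. At q = 26 the demand price is (86 - 26)/5 = 12 and the supply price is (4 + 26)/4 = 7.5.
Deadweight loss = ½ · (12 - 7.5) · (36 - 26) = ½ · 4.5 · 10 = 22.5.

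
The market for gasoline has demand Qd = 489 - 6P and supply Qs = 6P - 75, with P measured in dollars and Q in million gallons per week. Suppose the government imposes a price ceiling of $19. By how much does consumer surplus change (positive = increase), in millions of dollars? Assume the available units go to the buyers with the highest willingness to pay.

-1260

Without the control the market clears where 489 - 6P = 6P - 75, i.e. P* = 47 and Q* = 207.
Because the ceiling (19) lies below the market-clearing price, it is binding.
At P = 19: Qd = 489 - 6·19 = 375 and Qs = 6·19 - 75 = 39.
Consumer surplus without the control is ½ · (81.5 - 47) · 207 = 3570.75.
With the ceiling, 39 units are sold at 19 (assume they go to the highest-value buyers). The demand price at Q = 39 is 75, so CS = ½ · [(81.5 - 19) + (75 - 19)] · 39 = 2310.75.
Change in consumer surplus = 2310.75 - 3570.75 = -1260.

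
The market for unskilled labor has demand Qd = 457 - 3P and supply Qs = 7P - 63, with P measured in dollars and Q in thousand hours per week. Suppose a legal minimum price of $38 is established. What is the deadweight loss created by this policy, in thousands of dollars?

In a free market, 457 - 3P = 7P - 63 gives the equilibrium P* = 52, Q* = 301.
The floor of 38 is below the equilibrium price 52, so it is not binding; the market clears at P* = 52, Q* = 301.
Since the control does not bind, no trades are prevented and deadweight loss is zero.

0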